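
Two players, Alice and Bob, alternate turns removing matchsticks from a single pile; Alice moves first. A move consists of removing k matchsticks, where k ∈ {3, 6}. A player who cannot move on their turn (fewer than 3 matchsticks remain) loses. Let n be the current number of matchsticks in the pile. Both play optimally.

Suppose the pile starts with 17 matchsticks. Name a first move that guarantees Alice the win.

Classify positions by backward induction: terminal positions (no move available) are L. From any other position, the mover wins iff some move reaches an L.
n=0: no move → L
n=1: no move → L
n=2: no move → L
n=3: reaches L-position 0 → W
n=4: reaches L-position 1 → W
n=5: reaches L-position 2 → W
n=6: reaches L-position 0 → W
n=7: reaches L-position 1 → W
n=8: reaches L-position 2 → W
n=9: only reaches 6(W), 3(W), all W → L
n=10: only reaches 7(W), 4(W), all W → L
n=11: only reaches 8(W), 5(W), all W → L
n=12: reaches L-position 9 → W
n=13: reaches L-position 10 → W
n=14: reaches L-position 11 → W
n=15: reaches L-position 9 → W
n=16: reaches L-position 10 → W
n=17: reaches L-position 11 → W
From 17, the L positions reachable in one move are: 11.

Remove 6, leaving 11.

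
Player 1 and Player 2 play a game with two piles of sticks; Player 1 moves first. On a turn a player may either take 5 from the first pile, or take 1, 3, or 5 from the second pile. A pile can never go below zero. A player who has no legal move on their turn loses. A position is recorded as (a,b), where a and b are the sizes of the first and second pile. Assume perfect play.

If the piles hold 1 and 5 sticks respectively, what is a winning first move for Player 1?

Move to (1,4).

Classify positions by backward induction: terminal positions (no move available) are L. From any other position, the mover wins iff some move reaches an L.
No move ever increases a pile, so every position that can arise here has a ≤ 1 and b ≤ 5; it is enough to label the cells with 0 ≤ a ≤ 1 and 0 ≤ b ≤ 5.
Every move lowers a or b (never raises either), so fill the grid row by row in increasing a, and left to right within a row: each cell's successors are then already labelled.
      b=0  b=1  b=2  b=3  b=4  b=5
a=0:    L    W    L    W    L    W
a=1:    L    W    L    W    L    W
Cells with no legal move (terminal, hence L): (0,0), (1,0).
The remaining L cells, each justified by listing all of its moves:
(0,2): only reaches (0,1)(W), which is W → L
(0,4): only reaches (0,3)(W), (0,1)(W), all W → L
(1,2): only reaches (1,1)(W), which is W → L
(1,4): only reaches (1,3)(W), (1,1)(W), all W → L
Every other cell has at least one move into one of the L cells above, so it is W.
From (1,5), the L positions reachable in one move are: (1,4), (1,2), (1,0). Any move reaching one of these is winning.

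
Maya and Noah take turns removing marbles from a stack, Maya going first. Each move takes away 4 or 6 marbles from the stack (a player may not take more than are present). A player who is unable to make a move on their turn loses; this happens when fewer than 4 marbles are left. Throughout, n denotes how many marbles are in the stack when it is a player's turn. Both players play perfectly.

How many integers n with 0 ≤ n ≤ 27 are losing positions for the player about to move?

Positions with no move are L. A position that does have a move is losing for the player to move precisely when every available move leads to a winning position for the opponent. Fill in the labels:
n=0: no move → L
n=1: no move → L
n=2: no move → L
n=3: no move → L
n=4: can move to 0, which is L ⇒ W
n=5: can move to 1, which is L ⇒ W
n=6: can move to 2, which is L ⇒ W
n=7: can move to 3, which is L ⇒ W
n=8: can move to 2, which is L ⇒ W
n=9: can move to 3, which is L ⇒ W
n=10: moves to 6(W), 4(W); every one is W ⇒ L
n=11: moves to 7(W), 5(W); every one is W ⇒ L
n=12: moves to 8(W), 6(W); every one is W ⇒ L
n=13: moves to 9(W), 7(W); every one is W ⇒ L
n=14: can move to 10, which is L ⇒ W
n=15: can move to 11, which is L ⇒ W
n=16: can move to 12, which is L ⇒ W
n=17: can move to 13, which is L ⇒ W
n=18: can move to 12, which is L ⇒ W
n=19: can move to 13, which is L ⇒ W
n=20: moves to 16(W), 14(W); every one is W ⇒ L
n=21: moves to 17(W), 15(W); every one is W ⇒ L
n=22: moves to 18(W), 16(W); every one is W ⇒ L
n=23: moves to 19(W), 17(W); every one is W ⇒ L
n=24: can move to 20, which is L ⇒ W
n=25: can move to 21, which is L ⇒ W
n=26: can move to 22, which is L ⇒ W
n=27: can move to 23, which is L ⇒ W
L entries with 0 ≤ n ≤ 27: n = 0, 1, 2, 3, 10, 11, 12, 13, 20, 21, 22, 23; that makes 12.

12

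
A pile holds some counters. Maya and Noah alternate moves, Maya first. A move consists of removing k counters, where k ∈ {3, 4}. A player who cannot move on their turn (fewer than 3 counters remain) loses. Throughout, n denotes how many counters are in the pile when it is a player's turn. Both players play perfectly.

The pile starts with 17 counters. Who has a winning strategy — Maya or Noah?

Work bottom-up. With no move the player to move loses. Otherwise the position is W if at least one move leads to an L position for the opponent, and L if every move leads to a W.
n=0: no move → L
n=1: no move → L
n=2: no move → L
n=3: reaches L-position 0 → W
n=4: reaches L-position 1 → W
n=5: reaches L-position 2 → W
n=6: reaches L-position 2 → W
n=7: only reaches 4(W), 3(W), all W → L
n=8: only reaches 5(W), 4(W), all W → L
n=9: only reaches 6(W), 5(W), all W → L
n=10: reaches L-position 7 → W
n=11: reaches L-position 8 → W
n=12: reaches L-position 9 → W
n=13: reaches L-position 9 → W
n=14: only reaches 11(W), 10(W), all W → L
n=15: only reaches 12(W), 11(W), all W → L
n=16: only reaches 13(W), 12(W), all W → L
n=17: reaches L-position 14 → W
The starting position 17 is W: Maya should remove 3, leaving 14, handing over an L position.

Maya wins.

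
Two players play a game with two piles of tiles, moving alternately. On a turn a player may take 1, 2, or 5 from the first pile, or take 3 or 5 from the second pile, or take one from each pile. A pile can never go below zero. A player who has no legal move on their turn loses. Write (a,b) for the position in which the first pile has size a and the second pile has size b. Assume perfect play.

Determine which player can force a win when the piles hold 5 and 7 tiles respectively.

The first player wins.

Work bottom-up. With no move the player to move loses. Otherwise the position is W if at least one move leads to an L position for the opponent, and L if every move leads to a W.
No move ever increases a pile, so every position that can arise here has a ≤ 5 and b ≤ 7; it is enough to label the cells with 0 ≤ a ≤ 5 and 0 ≤ b ≤ 7.
Every move lowers a or b (never raises either), so fill the grid row by row in increasing a, and left to right within a row: each cell's successors are then already labelled.
      b=0  b=1  b=2  b=3  b=4  b=5  b=6  b=7
a=0:    L    L    L    W    W    W    W    W
a=1:    W    W    W    W    L    L    L    W
a=2:    W    W    W    L    W    W    W    W
a=3:    L    L    L    W    W    W    W    W
a=4:    W    W    W    W    L    L    L    W
a=5:    W    W    W    L    W    W    W    W
Cells with no legal move (terminal, hence L): (0,0), (0,1), (0,2).
The remaining L cells, each justified by listing all of its moves:
(1,4): moves to (0,4)(W), (1,1)(W), (0,3)(W); every one is W ⇒ L
(1,5): moves to (0,5)(W), (1,2)(W), (1,0)(W), (0,4)(W); every one is W ⇒ L
(1,6): moves to (0,6)(W), (1,3)(W), (1,1)(W), (0,5)(W); every one is W ⇒ L
(2,3): moves to (1,3)(W), (0,3)(W), (2,0)(W), (1,2)(W); every one is W ⇒ L
(3,0): moves to (2,0)(W), (1,0)(W); every one is W ⇒ L
(3,1): moves to (2,1)(W), (1,1)(W), (2,0)(W); every one is W ⇒ L
(3,2): moves to (2,2)(W), (1,2)(W), (2,1)(W); every one is W ⇒ L
(4,4): moves to (3,4)(W), (2,4)(W), (4,1)(W), (3,3)(W); every one is W ⇒ L
(4,5): moves to (3,5)(W), (2,5)(W), (4,2)(W), (4,0)(W), (3,4)(W); every one is W ⇒ L
(4,6): moves to (3,6)(W), (2,6)(W), (4,3)(W), (4,1)(W), (3,5)(W); every one is W ⇒ L
(5,3): moves to (4,3)(W), (3,3)(W), (0,3)(W), (5,0)(W), (4,2)(W); every one is W ⇒ L
Every other cell has at least one move into one of the L cells above, so it is W.
The starting position (5,7) is W: the player to move should move to (4,6), handing over an L position.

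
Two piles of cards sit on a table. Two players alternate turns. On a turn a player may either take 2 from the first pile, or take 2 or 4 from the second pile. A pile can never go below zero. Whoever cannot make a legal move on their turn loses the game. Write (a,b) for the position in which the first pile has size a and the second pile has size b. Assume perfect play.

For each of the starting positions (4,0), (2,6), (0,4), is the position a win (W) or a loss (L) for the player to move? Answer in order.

Build the W/L table. Terminal = L. A non-terminal position is W if it has a move to some L; otherwise it is L.
No move ever increases a pile, so every position that can arise here has a ≤ 4 and b ≤ 6; it is enough to label the cells with 0 ≤ a ≤ 4 and 0 ≤ b ≤ 6.
Every move lowers a or b (never raises either), so fill the grid row by row in increasing a, and left to right within a row: each cell's successors are then already labelled.
      b=0  b=1  b=2  b=3  b=4  b=5  b=6
a=0:    L    L    W    W    W    W    L
a=1:    L    L    W    W    W    W    L
a=2:    W    W    L    L    W    W    W
a=3:    W    W    L    L    W    W    W
a=4:    L    L    W    W    W    W    L
Cells with no legal move (terminal, hence L): (0,0), (0,1), (1,0), (1,1).
The remaining L cells, each justified by listing all of its moves:
(0,6): →(0,4)(W), (0,2)(W) — all W, so L
(1,6): →(1,4)(W), (1,2)(W) — all W, so L
(2,2): →(0,2)(W), (2,0)(W) — all W, so L
(2,3): →(0,3)(W), (2,1)(W) — all W, so L
(3,2): →(1,2)(W), (3,0)(W) — all W, so L
(3,3): →(1,3)(W), (3,1)(W) — all W, so L
(4,0): →(2,0)(W) only, which is W, so L
(4,1): →(2,1)(W) only, which is W, so L
(4,6): →(2,6)(W), (4,4)(W), (4,2)(W) — all W, so L
Every other cell has at least one move into one of the L cells above, so it is W.
(4,0): one of the L cells justified above, so L
(2,6): the move to (0,6) reaches an L cell, so W
(0,4): the move to (0,0) reaches an L cell, so W

(4,0): L, (2,6): W, (0,4): W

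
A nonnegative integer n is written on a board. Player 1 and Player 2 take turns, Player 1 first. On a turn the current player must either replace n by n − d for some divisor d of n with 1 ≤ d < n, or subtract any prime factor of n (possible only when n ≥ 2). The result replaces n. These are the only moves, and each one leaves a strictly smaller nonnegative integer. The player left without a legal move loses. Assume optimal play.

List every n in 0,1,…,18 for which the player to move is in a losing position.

0, 1, 4, 9, 14

Use the standard recursion: the mover loses at a terminal position; elsewhere, the mover wins exactly when some move hands the opponent an L position.
n=0: no move → L
n=1: no move → L
n=2: can move to 0, which is L ⇒ W
n=3: can move to 0, which is L ⇒ W
n=4: moves to 2(W), 3(W); every one is W ⇒ L
n=5: can move to 0, which is L ⇒ W
n=6: can move to 4, which is L ⇒ W
n=7: can move to 0, which is L ⇒ W
n=8: can move to 4, which is L ⇒ W
n=9: moves to 6(W), 8(W); every one is W ⇒ L
n=10: can move to 9, which is L ⇒ W
n=11: can move to 0, which is L ⇒ W
n=12: can move to 9, which is L ⇒ W
n=13: can move to 0, which is L ⇒ W
n=14: moves to 7(W), 12(W), 13(W); every one is W ⇒ L
n=15: can move to 14, which is L ⇒ W
n=16: can move to 14, which is L ⇒ W
n=17: can move to 0, which is L ⇒ W
n=18: can move to 9, which is L ⇒ W
Reading off the rows marked L gives the requested list; there are 5 such values of n.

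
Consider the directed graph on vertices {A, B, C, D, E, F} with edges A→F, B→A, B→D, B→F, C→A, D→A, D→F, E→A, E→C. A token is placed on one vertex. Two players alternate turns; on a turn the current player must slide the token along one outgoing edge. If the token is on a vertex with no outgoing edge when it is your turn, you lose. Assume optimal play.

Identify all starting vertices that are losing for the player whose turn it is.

C, F

Label each position W (a win for the player to move) or L (a loss). A position with no legal move is L; any other position is W exactly when some move reaches an L, and L when every move reaches a W.
Every edge goes from a vertex to one that appears earlier in the order F, A, D, C, E, B, so processing vertices in that order labels each vertex after all of its successors.
F: no outgoing edge → L
A: W (go to F, an L position)
D: W (go to F, an L position)
C: L (sole option A(W) is W)
E: W (go to C, an L position)
B: W (go to F, an L position)
The losing starting vertices are exactly the entries labelled L in this table (2 of them).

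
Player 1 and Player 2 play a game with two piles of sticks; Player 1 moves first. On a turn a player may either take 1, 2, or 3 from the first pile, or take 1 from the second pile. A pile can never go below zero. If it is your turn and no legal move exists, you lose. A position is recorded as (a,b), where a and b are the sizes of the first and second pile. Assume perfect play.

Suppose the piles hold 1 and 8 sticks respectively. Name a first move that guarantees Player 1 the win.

Build the W/L table. Terminal = L. A non-terminal position is W if it has a move to some L; otherwise it is L.
No move ever increases a pile, so every position that can arise here has a ≤ 1 and b ≤ 8; it is enough to label the cells with 0 ≤ a ≤ 1 and 0 ≤ b ≤ 8.
Every move lowers a or b (never raises either), so fill the grid row by row in increasing a, and left to right within a row: each cell's successors are then already labelled.
      b=0  b=1  b=2  b=3  b=4  b=5  b=6  b=7  b=8
a=0:    L    W    L    W    L    W    L    W    L
a=1:    W    L    W    L    W    L    W    L    W
Cells with no legal move (terminal, hence L): (0,0).
The remaining L cells, each justified by listing all of its moves:
(0,2): the only move is to (0,1)(W), a W ⇒ L
(0,4): the only move is to (0,3)(W), a W ⇒ L
(0,6): the only move is to (0,5)(W), a W ⇒ L
(0,8): the only move is to (0,7)(W), a W ⇒ L
(1,1): moves to (0,1)(W), (1,0)(W); every one is W ⇒ L
(1,3): moves to (0,3)(W), (1,2)(W); every one is W ⇒ L
(1,5): moves to (0,5)(W), (1,4)(W); every one is W ⇒ L
(1,7): moves to (0,7)(W), (1,6)(W); every one is W ⇒ L
Every other cell has at least one move into one of the L cells above, so it is W.
From (1,8), the L positions reachable in one move are: (0,8), (1,7). Any move reaching one of these is winning.

Move to (0,8).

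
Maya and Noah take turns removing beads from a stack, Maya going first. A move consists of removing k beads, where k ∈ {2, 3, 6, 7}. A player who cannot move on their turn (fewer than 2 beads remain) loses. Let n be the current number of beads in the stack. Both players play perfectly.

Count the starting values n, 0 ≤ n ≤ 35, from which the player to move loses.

Work bottom-up. With no move the player to move loses. Otherwise the position is W if at least one move leads to an L position for the opponent, and L if every move leads to a W.
n=0: no move → L
n=1: no move → L
n=2: W (go to 0, an L position)
n=3: W (go to 1, an L position)
n=4: W (go to 1, an L position)
n=5: L (options 3(W), 2(W) are all W)
n=6: W (go to 0, an L position)
n=7: W (go to 5, an L position)
n=8: W (go to 5, an L position)
n=9: L (options 7(W), 6(W), 3(W), 2(W) are all W)
n=10: L (options 8(W), 7(W), 4(W), 3(W) are all W)
n=11: W (go to 9, an L position)
n=12: W (go to 10, an L position)
n=13: W (go to 10, an L position)
n=14: L (options 12(W), 11(W), 8(W), 7(W) are all W)
n=15: W (go to 9, an L position)
n=16: W (go to 14, an L position)
n=17: W (go to 14, an L position)
n=18: L (options 16(W), 15(W), 12(W), 11(W) are all W)
n=19: L (options 17(W), 16(W), 13(W), 12(W) are all W)
n=20: W (go to 18, an L position)
n=21: W (go to 19, an L position)
n=22: W (go to 19, an L position)
n=23: L (options 21(W), 20(W), 17(W), 16(W) are all W)
n=24: W (go to 18, an L position)
n=25: W (go to 23, an L position)
n=26: W (go to 23, an L position)
n=27: L (options 25(W), 24(W), 21(W), 20(W) are all W)
n=28: L (options 26(W), 25(W), 22(W), 21(W) are all W)
n=29: W (go to 27, an L position)
n=30: W (go to 28, an L position)
n=31: W (go to 28, an L position)
n=32: L (options 30(W), 29(W), 26(W), 25(W) are all W)
n=33: W (go to 27, an L position)
n=34: W (go to 32, an L position)
n=35: W (go to 32, an L position)
L entries with 0 ≤ n ≤ 35: n = 0, 1, 5, 9, 10, 14, 18, 19, 23, 27, 28, 32; that makes 12.

12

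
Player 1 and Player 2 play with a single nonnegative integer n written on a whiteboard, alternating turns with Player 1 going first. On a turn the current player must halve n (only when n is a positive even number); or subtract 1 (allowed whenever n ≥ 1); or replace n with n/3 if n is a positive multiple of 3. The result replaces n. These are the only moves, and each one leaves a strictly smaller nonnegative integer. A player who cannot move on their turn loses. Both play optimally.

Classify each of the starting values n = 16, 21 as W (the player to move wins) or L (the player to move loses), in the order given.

Label each position W (a win for the player to move) or L (a loss). A position with no legal move is L; any other position is W exactly when some move reaches an L, and L when every move reaches a W.
n=0: no move → L
n=1: →0(L), so W
n=2: →1(W) only, which is W, so L
n=3: →2(L), so W
n=4: →2(L), so W
n=5: →4(W) only, which is W, so L
n=6: →2(L), so W
n=7: →6(W) only, which is W, so L
n=8: →7(L), so W
n=9: →3(W), 8(W) — all W, so L
n=10: →5(L), so W
n=11: →10(W) only, which is W, so L
n=12: →11(L), so W
n=13: →12(W) only, which is W, so L
n=14: →7(L), so W
n=15: →5(L), so W
n=16: →8(W), 15(W) — all W, so L
n=17: →16(L), so W
n=18: →9(L), so W
n=19: →18(W) only, which is W, so L
n=20: →19(L), so W
n=21: →7(L), so W

16: L, 21: W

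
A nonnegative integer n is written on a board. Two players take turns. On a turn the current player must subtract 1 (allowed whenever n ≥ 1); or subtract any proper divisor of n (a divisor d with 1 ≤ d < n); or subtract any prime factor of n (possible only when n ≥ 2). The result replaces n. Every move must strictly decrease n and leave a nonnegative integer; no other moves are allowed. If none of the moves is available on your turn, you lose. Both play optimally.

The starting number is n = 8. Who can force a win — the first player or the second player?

Work bottom-up. With no move the player to move loses. Otherwise the position is W if at least one move leads to an L position for the opponent, and L if every move leads to a W.
n=0: no move → L
n=1: can move to 0, which is L ⇒ W
n=2: can move to 0, which is L ⇒ W
n=3: can move to 0, which is L ⇒ W
n=4: moves to 2(W), 3(W); every one is W ⇒ L
n=5: can move to 0, which is L ⇒ W
n=6: can move to 4, which is L ⇒ W
n=7: can move to 0, which is L ⇒ W
n=8: can move to 4, which is L ⇒ W
From 8 the player to move can move to 4, reaching an L position.

The first player wins.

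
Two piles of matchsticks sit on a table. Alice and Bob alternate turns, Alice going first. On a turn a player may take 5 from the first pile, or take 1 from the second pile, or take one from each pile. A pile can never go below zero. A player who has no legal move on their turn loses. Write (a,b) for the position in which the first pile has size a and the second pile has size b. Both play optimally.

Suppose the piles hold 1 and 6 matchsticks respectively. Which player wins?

Bob wins.

Compute win/loss labels from the base case upward. A position with no move is L. Any other position is W if it can reach an L in one move, else L.
No move ever increases a pile, so every position that can arise here has a ≤ 1 and b ≤ 6; it is enough to label the cells with 0 ≤ a ≤ 1 and 0 ≤ b ≤ 6.
Every move lowers a or b (never raises either), so fill the grid row by row in increasing a, and left to right within a row: each cell's successors are then already labelled.
      b=0  b=1  b=2  b=3  b=4  b=5  b=6
a=0:    L    W    L    W    L    W    L
a=1:    L    W    L    W    L    W    L
Cells with no legal move (terminal, hence L): (0,0), (1,0).
The remaining L cells, each justified by listing all of its moves:
(0,2): only reaches (0,1)(W), which is W → L
(0,4): only reaches (0,3)(W), which is W → L
(0,6): only reaches (0,5)(W), which is W → L
(1,2): only reaches (1,1)(W), (0,1)(W), all W → L
(1,4): only reaches (1,3)(W), (0,3)(W), all W → L
(1,6): only reaches (1,5)(W), (0,5)(W), all W → L
Every other cell has at least one move into one of the L cells above, so it is W.
The starting position (1,6) is L: whatever Alice does, the opponent receives a W position.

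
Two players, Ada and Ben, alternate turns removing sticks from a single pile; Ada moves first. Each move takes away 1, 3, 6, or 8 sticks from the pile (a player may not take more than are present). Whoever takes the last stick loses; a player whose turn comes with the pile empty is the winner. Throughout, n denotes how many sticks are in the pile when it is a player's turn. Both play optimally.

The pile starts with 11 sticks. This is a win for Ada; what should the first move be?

Remove 1, leaving 10.

Use the standard recursion: the mover wins at a terminal position; elsewhere, the mover wins exactly when some move hands the opponent an L position.
n=0: no move; the opponent has just taken the last stick and therefore loses → W
n=1: the only move is to 0(W), a W ⇒ L
n=2: can move to 1, which is L ⇒ W
n=3: moves to 2(W), 0(W); every one is W ⇒ L
n=4: can move to 3, which is L ⇒ W
n=5: moves to 4(W), 2(W); every one is W ⇒ L
n=6: can move to 5, which is L ⇒ W
n=7: can move to 1, which is L ⇒ W
n=8: can move to 5, which is L ⇒ W
n=9: can move to 3, which is L ⇒ W
n=10: moves to 9(W), 7(W), 4(W), 2(W); every one is W ⇒ L
n=11: can move to 10, which is L ⇒ W
From 11, the L positions reachable in one move are: 10, 5, 3. Any move reaching one of these is winning.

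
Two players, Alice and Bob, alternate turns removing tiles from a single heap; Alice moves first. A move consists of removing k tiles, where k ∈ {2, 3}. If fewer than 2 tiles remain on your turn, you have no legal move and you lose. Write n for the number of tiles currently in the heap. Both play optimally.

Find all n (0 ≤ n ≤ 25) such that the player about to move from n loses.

Work bottom-up. With no move the player to move loses. Otherwise the position is W if at least one move leads to an L position for the opponent, and L if every move leads to a W.
n=0: no move → L
n=1: no move → L
n=2: can move to 0, which is L ⇒ W
n=3: can move to 1, which is L ⇒ W
n=4: can move to 1, which is L ⇒ W
n=5: moves to 3(W), 2(W); every one is W ⇒ L
n=6: moves to 4(W), 3(W); every one is W ⇒ L
n=7: can move to 5, which is L ⇒ W
n=8: can move to 6, which is L ⇒ W
n=9: can move to 6, which is L ⇒ W
n=10: moves to 8(W), 7(W); every one is W ⇒ L
n=11: moves to 9(W), 8(W); every one is W ⇒ L
n=12: can move to 10, which is L ⇒ W
n=13: can move to 11, which is L ⇒ W
n=14: can move to 11, which is L ⇒ W
n=15: moves to 13(W), 12(W); every one is W ⇒ L
n=16: moves to 14(W), 13(W); every one is W ⇒ L
n=17: can move to 15, which is L ⇒ W
n=18: can move to 16, which is L ⇒ W
n=19: can move to 16, which is L ⇒ W
n=20: moves to 18(W), 17(W); every one is W ⇒ L
n=21: moves to 19(W), 18(W); every one is W ⇒ L
n=22: can move to 20, which is L ⇒ W
n=23: can move to 21, which is L ⇒ W
n=24: can move to 21, which is L ⇒ W
n=25: moves to 23(W), 22(W); every one is W ⇒ L
Reading off the rows marked L gives the requested list; there are 11 such values of n.

0, 1, 5, 6, 10, 11, 15, 16, 20, 21, 25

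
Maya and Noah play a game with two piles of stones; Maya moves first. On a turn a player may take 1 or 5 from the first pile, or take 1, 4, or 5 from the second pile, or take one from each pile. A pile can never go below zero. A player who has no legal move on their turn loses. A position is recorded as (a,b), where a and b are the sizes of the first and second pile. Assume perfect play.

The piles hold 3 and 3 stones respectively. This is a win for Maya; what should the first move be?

Move to (2,2).

Use the standard recursion: the mover loses at a terminal position; elsewhere, the mover wins exactly when some move hands the opponent an L position.
No move ever increases a pile, so every position that can arise here has a ≤ 3 and b ≤ 3; it is enough to label the cells with 0 ≤ a ≤ 3 and 0 ≤ b ≤ 3.
Every move lowers a or b (never raises either), so fill the grid row by row in increasing a, and left to right within a row: each cell's successors are then already labelled.
      b=0  b=1  b=2  b=3
a=0:    L    W    L    W
a=1:    W    W    W    W
a=2:    L    W    L    W
a=3:    W    W    W    W
Cells with no legal move (terminal, hence L): (0,0).
The remaining L cells, each justified by listing all of its moves:
(0,2): L (sole option (0,1)(W) is W)
(2,0): L (sole option (1,0)(W) is W)
(2,2): L (options (1,2)(W), (2,1)(W), (1,1)(W) are all W)
Every other cell has at least one move into one of the L cells above, so it is W.
From (3,3), the L positions reachable in one move are: (2,2).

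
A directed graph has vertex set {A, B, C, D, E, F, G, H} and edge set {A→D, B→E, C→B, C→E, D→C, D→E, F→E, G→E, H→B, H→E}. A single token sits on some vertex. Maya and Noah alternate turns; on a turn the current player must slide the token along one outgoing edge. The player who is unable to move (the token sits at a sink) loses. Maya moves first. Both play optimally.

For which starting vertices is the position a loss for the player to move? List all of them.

A, E

Compute win/loss labels from the base case upward. A position with no move is L. Any other position is W if it can reach an L in one move, else L.
Every edge goes from a vertex to one that appears earlier in the order E, B, C, D, A, G, F, H, so processing vertices in that order labels each vertex after all of its successors.
E: no outgoing edge → L
B: can move to E, which is L ⇒ W
C: can move to E, which is L ⇒ W
D: can move to E, which is L ⇒ W
A: the only move is to D(W), a W ⇒ L
G: can move to E, which is L ⇒ W
F: can move to E, which is L ⇒ W
H: can move to E, which is L ⇒ W
The losing starting vertices are exactly the entries labelled L in this table (2 of them).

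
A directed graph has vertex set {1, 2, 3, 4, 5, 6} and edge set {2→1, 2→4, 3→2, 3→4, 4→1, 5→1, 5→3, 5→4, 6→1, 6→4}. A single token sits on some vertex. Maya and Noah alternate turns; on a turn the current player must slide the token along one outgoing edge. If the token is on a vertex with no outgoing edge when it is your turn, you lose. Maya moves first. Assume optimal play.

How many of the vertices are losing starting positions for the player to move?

2

Compute win/loss labels from the base case upward. A position with no move is L. Any other position is W if it can reach an L in one move, else L.
Every edge goes from a vertex to one that appears earlier in the order 1, 4, 2, 3, 5, 6, so processing vertices in that order labels each vertex after all of its successors.
1: no outgoing edge → L
4: W (go to 1, an L position)
2: W (go to 1, an L position)
3: L (options 2(W), 4(W) are all W)
5: W (go to 3, an L position)
6: W (go to 1, an L position)
The L vertices are 1, 3; that is 2 in all.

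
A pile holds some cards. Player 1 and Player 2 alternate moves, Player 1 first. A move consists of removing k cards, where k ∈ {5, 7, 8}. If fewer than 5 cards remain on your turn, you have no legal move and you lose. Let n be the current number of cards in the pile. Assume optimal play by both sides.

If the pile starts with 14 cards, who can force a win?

Classify positions by backward induction: terminal positions (no move available) are L. From any other position, the mover wins iff some move reaches an L.
n=0: no move → L
n=1: no move → L
n=2: no move → L
n=3: no move → L
n=4: no move → L
n=5: W (go to 0, an L position)
n=6: W (go to 1, an L position)
n=7: W (go to 2, an L position)
n=8: W (go to 3, an L position)
n=9: W (go to 4, an L position)
n=10: W (go to 3, an L position)
n=11: W (go to 4, an L position)
n=12: W (go to 4, an L position)
n=13: L (options 8(W), 6(W), 5(W) are all W)
n=14: L (options 9(W), 7(W), 6(W) are all W)
The starting position 14 is L: whatever Player 1 does, the opponent receives a W position.

Player 2 wins.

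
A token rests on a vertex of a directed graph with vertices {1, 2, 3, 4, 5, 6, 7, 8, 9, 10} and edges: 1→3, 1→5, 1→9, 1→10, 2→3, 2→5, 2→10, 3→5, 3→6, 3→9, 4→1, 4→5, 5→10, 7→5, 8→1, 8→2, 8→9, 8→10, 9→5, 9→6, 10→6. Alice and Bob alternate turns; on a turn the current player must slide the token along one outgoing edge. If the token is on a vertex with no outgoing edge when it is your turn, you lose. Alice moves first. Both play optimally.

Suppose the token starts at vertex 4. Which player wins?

Alice wins.

Label each position W (a win for the player to move) or L (a loss). A position with no legal move is L; any other position is W exactly when some move reaches an L, and L when every move reaches a W.
Every edge goes from a vertex to one that appears earlier in the order 6, 10, 5, 9, 3, 1, 2, 8, 7, 4, so processing vertices in that order labels each vertex after all of its successors.
6: no outgoing edge → L
10: can move to 6, which is L ⇒ W
5: the only move is to 10(W), a W ⇒ L
9: can move to 5, which is L ⇒ W
3: can move to 5, which is L ⇒ W
1: can move to 5, which is L ⇒ W
2: can move to 5, which is L ⇒ W
8: moves to 2(W), 1(W), 9(W), 10(W); every one is W ⇒ L
7: can move to 5, which is L ⇒ W
4: can move to 5, which is L ⇒ W
The starting position 4 is W: Alice should move to 5, handing over an L position.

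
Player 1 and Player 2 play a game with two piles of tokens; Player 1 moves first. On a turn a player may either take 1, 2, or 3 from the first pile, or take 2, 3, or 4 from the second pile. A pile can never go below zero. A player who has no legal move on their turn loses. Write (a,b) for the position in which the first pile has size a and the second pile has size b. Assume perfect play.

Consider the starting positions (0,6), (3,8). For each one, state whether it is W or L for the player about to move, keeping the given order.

Label each position W (a win for the player to move) or L (a loss). A position with no legal move is L; any other position is W exactly when some move reaches an L, and L when every move reaches a W.
No move ever increases a pile, so every position that can arise here has a ≤ 3 and b ≤ 8; it is enough to label the cells with 0 ≤ a ≤ 3 and 0 ≤ b ≤ 8.
Every move lowers a or b (never raises either), so fill the grid row by row in increasing a, and left to right within a row: each cell's successors are then already labelled.
      b=0  b=1  b=2  b=3  b=4  b=5  b=6  b=7  b=8
a=0:    L    L    W    W    W    W    L    L    W
a=1:    W    W    L    L    W    W    W    W    L
a=2:    W    W    W    W    L    L    W    W    W
a=3:    W    W    W    W    W    W    W    W    W
Cells with no legal move (terminal, hence L): (0,0), (0,1).
The remaining L cells, each justified by listing all of its moves:
(0,6): only reaches (0,4)(W), (0,3)(W), (0,2)(W), all W → L
(0,7): only reaches (0,5)(W), (0,4)(W), (0,3)(W), all W → L
(1,2): only reaches (0,2)(W), (1,0)(W), all W → L
(1,3): only reaches (0,3)(W), (1,1)(W), (1,0)(W), all W → L
(1,8): only reaches (0,8)(W), (1,6)(W), (1,5)(W), (1,4)(W), all W → L
(2,4): only reaches (1,4)(W), (0,4)(W), (2,2)(W), (2,1)(W), (2,0)(W), all W → L
(2,5): only reaches (1,5)(W), (0,5)(W), (2,3)(W), (2,2)(W), (2,1)(W), all W → L
Every other cell has at least one move into one of the L cells above, so it is W.
(0,6): one of the L cells justified above, so L
(3,8): the move to (1,8) reaches an L cell, so W

(0,6): L, (3,8): W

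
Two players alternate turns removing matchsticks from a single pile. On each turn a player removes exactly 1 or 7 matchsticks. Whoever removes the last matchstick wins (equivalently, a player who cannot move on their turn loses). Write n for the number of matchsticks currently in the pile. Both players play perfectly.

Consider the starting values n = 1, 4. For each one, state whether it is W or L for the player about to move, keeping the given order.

Label each position W (a win for the player to move) or L (a loss). A position with no legal move is L; any other position is W exactly when some move reaches an L, and L when every move reaches a W.
n=0: no move → L
n=1: W (go to 0, an L position)
n=2: L (sole option 1(W) is W)
n=3: W (go to 2, an L position)
n=4: L (sole option 3(W) is W)

1: W, 4: L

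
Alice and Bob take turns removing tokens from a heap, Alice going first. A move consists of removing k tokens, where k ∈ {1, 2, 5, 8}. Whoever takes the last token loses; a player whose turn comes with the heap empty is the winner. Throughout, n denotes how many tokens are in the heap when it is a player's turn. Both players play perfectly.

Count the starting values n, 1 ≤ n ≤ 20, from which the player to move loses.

7

Label each position W (a win for the player to move) or L (a loss). A position with no legal move is W; any other position is W exactly when some move reaches an L, and L when every move reaches a W.
n=0: no move; the opponent has just taken the last token and therefore loses → W
n=1: →0(W) only, which is W, so L
n=2: →1(L), so W
n=3: →1(L), so W
n=4: →3(W), 2(W) — all W, so L
n=5: →4(L), so W
n=6: →4(L), so W
n=7: →6(W), 5(W), 2(W) — all W, so L
n=8: →7(L), so W
n=9: →7(L), so W
n=10: →9(W), 8(W), 5(W), 2(W) — all W, so L
n=11: →10(L), so W
n=12: →10(L), so W
n=13: →12(W), 11(W), 8(W), 5(W) — all W, so L
n=14: →13(L), so W
n=15: →13(L), so W
n=16: →15(W), 14(W), 11(W), 8(W) — all W, so L
n=17: →16(L), so W
n=18: →16(L), so W
n=19: →18(W), 17(W), 14(W), 11(W) — all W, so L
n=20: →19(L), so W
L entries with 1 ≤ n ≤ 20 (the range starts at n=1): n = 1, 4, 7, 10, 13, 16, 19; that makes 7.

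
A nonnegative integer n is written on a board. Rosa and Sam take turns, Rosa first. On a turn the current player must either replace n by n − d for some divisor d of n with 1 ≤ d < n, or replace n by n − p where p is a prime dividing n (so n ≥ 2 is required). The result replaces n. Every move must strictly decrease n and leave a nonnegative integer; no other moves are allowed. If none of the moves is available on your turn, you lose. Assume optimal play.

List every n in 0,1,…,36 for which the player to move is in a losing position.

Label each position W (a win for the player to move) or L (a loss). A position with no legal move is L; any other position is W exactly when some move reaches an L, and L when every move reaches a W.
n=0: no move → L
n=1: no move → L
n=2: can move to 0, which is L ⇒ W
n=3: can move to 0, which is L ⇒ W
n=4: moves to 2(W), 3(W); every one is W ⇒ L
n=5: can move to 0, which is L ⇒ W
n=6: can move to 4, which is L ⇒ W
n=7: can move to 0, which is L ⇒ W
n=8: can move to 4, which is L ⇒ W
n=9: moves to 6(W), 8(W); every one is W ⇒ L
n=10: can move to 9, which is L ⇒ W
n=11: can move to 0, which is L ⇒ W
n=12: can move to 9, which is L ⇒ W
n=13: can move to 0, which is L ⇒ W
n=14: moves to 7(W), 12(W), 13(W); every one is W ⇒ L
n=15: can move to 14, which is L ⇒ W
n=16: can move to 14, which is L ⇒ W
n=17: can move to 0, which is L ⇒ W
n=18: can move to 9, which is L ⇒ W
n=19: can move to 0, which is L ⇒ W
n=20: moves to 10(W), 15(W), 16(W), 18(W), 19(W); every one is W ⇒ L
n=21: can move to 14, which is L ⇒ W
n=22: can move to 20, which is L ⇒ W
n=23: can move to 0, which is L ⇒ W
n=24: can move to 20, which is L ⇒ W
n=25: can move to 20, which is L ⇒ W
n=26: moves to 13(W), 24(W), 25(W); every one is W ⇒ L
n=27: can move to 26, which is L ⇒ W
n=28: can move to 14, which is L ⇒ W
n=29: can move to 0, which is L ⇒ W
n=30: can move to 20, which is L ⇒ W
n=31: can move to 0, which is L ⇒ W
n=32: moves to 16(W), 24(W), 28(W), 30(W), 31(W); every one is W ⇒ L
n=33: can move to 32, which is L ⇒ W
n=34: can move to 32, which is L ⇒ W
n=35: moves to 28(W), 30(W), 34(W); every one is W ⇒ L
n=36: can move to 32, which is L ⇒ W
The losing starting values of n are exactly the entries labelled L in this table (9 of them).

0, 1, 4, 9, 14, 20, 26, 32, 35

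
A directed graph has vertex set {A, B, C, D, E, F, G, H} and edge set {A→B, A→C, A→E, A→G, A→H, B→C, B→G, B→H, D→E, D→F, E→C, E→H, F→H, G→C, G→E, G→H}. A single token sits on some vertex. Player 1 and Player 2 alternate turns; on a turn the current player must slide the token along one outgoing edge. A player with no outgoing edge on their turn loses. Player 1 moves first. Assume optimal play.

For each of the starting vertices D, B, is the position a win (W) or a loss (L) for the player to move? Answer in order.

Work bottom-up. With no move the player to move loses. Otherwise the position is W if at least one move leads to an L position for the opponent, and L if every move leads to a W.
Every edge goes from a vertex to one that appears earlier in the order C, H, E, G, F, B, D, A, so processing vertices in that order labels each vertex after all of its successors.
C: no outgoing edge → L
H: no outgoing edge → L
E: W (go to H, an L position)
G: W (go to H, an L position)
F: W (go to H, an L position)
B: W (go to H, an L position)
D: L (options F(W), E(W) are all W)
A: W (go to H, an L position)

D: L, B: W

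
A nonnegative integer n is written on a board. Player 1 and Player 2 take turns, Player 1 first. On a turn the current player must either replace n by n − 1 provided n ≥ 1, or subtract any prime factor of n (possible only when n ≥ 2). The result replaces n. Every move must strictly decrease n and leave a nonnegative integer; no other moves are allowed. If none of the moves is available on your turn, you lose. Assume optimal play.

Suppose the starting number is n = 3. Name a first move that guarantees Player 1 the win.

Use the standard recursion: the mover loses at a terminal position; elsewhere, the mover wins exactly when some move hands the opponent an L position.
n=0: no move → L
n=1: →0(L), so W
n=2: →0(L), so W
n=3: →0(L), so W
From 3, the L positions reachable in one move are: 0.

Move to 0.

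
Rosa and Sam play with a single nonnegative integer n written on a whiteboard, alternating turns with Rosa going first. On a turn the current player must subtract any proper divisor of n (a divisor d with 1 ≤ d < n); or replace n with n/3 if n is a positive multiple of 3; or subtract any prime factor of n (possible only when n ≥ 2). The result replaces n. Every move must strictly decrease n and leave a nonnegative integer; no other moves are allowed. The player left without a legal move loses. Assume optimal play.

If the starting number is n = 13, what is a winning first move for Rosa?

Move to 0.

Label each position W (a win for the player to move) or L (a loss). A position with no legal move is L; any other position is W exactly when some move reaches an L, and L when every move reaches a W.
n=0: no move → L
n=1: no move → L
n=2: reaches L-position 0 → W
n=3: reaches L-position 0 → W
n=4: only reaches 2(W), 3(W), all W → L
n=5: reaches L-position 0 → W
n=6: reaches L-position 4 → W
n=7: reaches L-position 0 → W
n=8: reaches L-position 4 → W
n=9: only reaches 3(W), 6(W), 8(W), all W → L
n=10: reaches L-position 9 → W
n=11: reaches L-position 0 → W
n=12: reaches L-position 4 → W
n=13: reaches L-position 0 → W
From 13, the L positions reachable in one move are: 0.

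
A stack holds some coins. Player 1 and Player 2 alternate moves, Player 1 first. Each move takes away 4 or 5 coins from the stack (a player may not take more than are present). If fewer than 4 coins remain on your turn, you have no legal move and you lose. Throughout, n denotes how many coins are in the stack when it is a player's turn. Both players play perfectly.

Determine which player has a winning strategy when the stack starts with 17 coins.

Player 1 wins.

Positions with no move are L. A position that does have a move is losing for the player to move precisely when every available move leads to a winning position for the opponent. Fill in the labels:
n=0: no move → L
n=1: no move → L
n=2: no move → L
n=3: no move → L
n=4: W (go to 0, an L position)
n=5: W (go to 1, an L position)
n=6: W (go to 2, an L position)
n=7: W (go to 3, an L position)
n=8: W (go to 3, an L position)
n=9: L (options 5(W), 4(W) are all W)
n=10: L (options 6(W), 5(W) are all W)
n=11: L (options 7(W), 6(W) are all W)
n=12: L (options 8(W), 7(W) are all W)
n=13: W (go to 9, an L position)
n=14: W (go to 10, an L position)
n=15: W (go to 11, an L position)
n=16: W (go to 12, an L position)
n=17: W (go to 12, an L position)
The starting position 17 is W: Player 1 should remove 5, leaving 12, handing over an L position.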